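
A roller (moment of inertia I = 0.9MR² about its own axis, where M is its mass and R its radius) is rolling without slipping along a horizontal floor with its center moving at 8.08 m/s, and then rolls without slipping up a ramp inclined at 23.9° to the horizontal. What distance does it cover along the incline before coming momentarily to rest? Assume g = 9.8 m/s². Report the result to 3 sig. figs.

For this body I = 0.9MR², i.e. k = I/(MR²) = 0.9.
Rolling without slipping gives ω = v/R, so the total kinetic energy is ½Mv² + ½Iω² = ½(1+k)Mv² = (19/20)Mv².
Setting this equal to Mgh gives the vertical rise h = (1+k)v₀²/(2g) = 1.9×8.08²/(2×9.8) = 6.329 m.
The distance along the slope is d = h/sinθ = 6.329/sin23.9° ≈ 15.6 m.

d ≈ 15.6 m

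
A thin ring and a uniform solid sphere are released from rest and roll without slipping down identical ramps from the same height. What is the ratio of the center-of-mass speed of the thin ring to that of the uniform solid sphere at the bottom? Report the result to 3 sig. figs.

Each satisfies Mgh = ½(1+k)Mv² with k = I/(MR²), so v ∝ 1/√(1+k).
For the thin ring k = 1; for the uniform solid sphere k = 0.4.
v₁/v₂ = √((1+k₂)/(1+k₁)) = √(1.4/2) ≈ 0.837.

v_ratio ≈ 0.837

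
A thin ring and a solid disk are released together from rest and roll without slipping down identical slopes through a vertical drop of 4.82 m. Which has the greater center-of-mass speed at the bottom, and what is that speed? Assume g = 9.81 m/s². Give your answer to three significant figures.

For rolling without slipping, Mgh = ½(1+k)Mv² where k = I/(MR²), so v = √(2gh/(1+k)).
Thin ring: k = 1, giving v = √(2×9.81×4.82/2) = 6.876 m/s.
Solid disk: k = 0.5, giving v = √(2×9.81×4.82/1.5) = 7.94 m/s.
The smaller k wins: the solid disk, at ≈ 7.94 m/s.

the solid disk, at v ≈ 7.94 m/s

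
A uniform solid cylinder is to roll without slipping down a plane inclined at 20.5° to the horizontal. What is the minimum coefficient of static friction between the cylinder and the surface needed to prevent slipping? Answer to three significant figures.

The moment of inertia is (1/2)MR², giving k ≡ I/(MR²) = 0.5.
Newton's second law down the slope: Mg sinθ − f = Ma. The torque equation fR = Iα (with α = a/R) gives f = kMa.
These give a = g sinθ/(1+k) and the required friction f = kMg sinθ/(1+k).
The normal force is N = Mg cosθ, so μ_min = f/N = k tanθ/(1+k).
μ_min = 0.5 × tan20.5° / 1.5 ≈ 0.125.

μ_min ≈ 0.125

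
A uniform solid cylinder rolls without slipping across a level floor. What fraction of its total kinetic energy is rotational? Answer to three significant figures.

fraction ≈ 0.333

Here I = (1/2)MR², so the shape factor k = I/(MR²) = 0.5.
With ω = v/R, KE_trans = ½Mv² and KE_rot = ½Iω² = ½kMv², so KE_total = ½(1+k)Mv².
The rotational fraction is therefore k/(1+k) = 0.5/1.5 ≈ 0.333.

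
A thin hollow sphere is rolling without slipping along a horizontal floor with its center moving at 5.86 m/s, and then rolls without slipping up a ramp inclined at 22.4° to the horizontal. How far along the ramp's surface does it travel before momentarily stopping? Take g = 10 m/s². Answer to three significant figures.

The moment of inertia is (2/3)MR², giving k ≡ I/(MR²) = 2/3.
The rolling condition ω = v/R makes the rotational term ½I(v/R)² = ½kMv², so KE_total = ½(1+k)Mv² = (5/6)Mv².
Setting this equal to Mgh gives the vertical rise h = (1+k)v₀²/(2g) = 1.667×5.86²/(2×10) = 2.862 m.
The distance along the slope is d = h/sinθ = 2.862/sin22.4° ≈ 7.51 m.

d ≈ 7.51 m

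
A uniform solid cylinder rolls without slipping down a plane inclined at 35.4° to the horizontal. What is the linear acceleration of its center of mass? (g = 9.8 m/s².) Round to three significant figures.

a ≈ 3.78 m/s²

Here I = (1/2)MR², so the shape factor k = I/(MR²) = 0.5.
Translational: Mg sinθ − f = Ma. Rotational about the CM: fR = Iα = kMRa, so f = kMa.
Eliminating f: Mg sinθ = (1+k)Ma, so a = g sinθ/(1+k) = 9.8 × sin35.4° / 1.5 ≈ 3.78 m/s².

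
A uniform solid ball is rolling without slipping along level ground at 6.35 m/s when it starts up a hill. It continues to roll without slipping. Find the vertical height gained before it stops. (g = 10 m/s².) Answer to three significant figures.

With I = (2/5)MR², the ratio k = I/(MR²) is 0.4.
Pure rolling means v = ωR; then KE = ½Mv² + ½I(v/R)² = ½(1+k)Mv² = (7/10)Mv².
All of this converts to potential energy at the highest point: (7/10)Mv₀² = Mgh.
Thus h = (1+k)v₀²/(2g) = 1.4 × 6.35² / (2 × 10) ≈ 2.82 m.

h ≈ 2.82 m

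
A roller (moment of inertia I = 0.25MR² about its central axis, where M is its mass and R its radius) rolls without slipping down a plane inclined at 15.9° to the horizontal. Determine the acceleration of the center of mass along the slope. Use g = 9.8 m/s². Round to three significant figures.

a ≈ 2.15 m/s²

For this body I = 0.25MR², i.e. k = I/(MR²) = 0.25.
Translational: Mg sinθ − f = Ma. Rotational about the CM: fR = Iα = kMRa, so f = kMa.
Eliminating f: Mg sinθ = (1+k)Ma, so a = g sinθ/(1+k) = 9.8 × sin15.9° / 1.25 ≈ 2.15 m/s².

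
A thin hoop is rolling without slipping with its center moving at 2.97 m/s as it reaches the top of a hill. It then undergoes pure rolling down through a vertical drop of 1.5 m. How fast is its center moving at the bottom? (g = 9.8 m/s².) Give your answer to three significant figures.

The moment of inertia is MR², giving k ≡ I/(MR²) = 1.
The rolling condition ω = v/R makes the rotational term ½I(v/R)² = ½kMv², so KE_total = ½(1+k)Mv² = Mv².
Conserving energy between top and bottom: Mv² = Mv₀² + Mgh, hence v² = v₀² + 2gh/(1+k).
v = √(2.97² + 2×9.8×1.5/2) = √23.52 ≈ 4.85 m/s.

v ≈ 4.85 m/s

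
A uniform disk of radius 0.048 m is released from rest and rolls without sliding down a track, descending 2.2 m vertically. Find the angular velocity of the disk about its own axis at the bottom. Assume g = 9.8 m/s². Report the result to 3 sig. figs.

Here I = (1/2)MR², so the shape factor k = I/(MR²) = 0.5.
The rolling condition ω = v/R makes the rotational term ½I(v/R)² = ½kMv², so KE_total = ½(1+k)Mv² = (3/4)Mv².
Energy conservation Mgh = ½(1+k)Mv² gives v = √(2gh/(1+k)) = √(2 × 9.8 × 2.2 / 1.5) = 5.362 m/s.
The angular speed follows from ω = v/R = 5.362/0.048 ≈ 112 rad/s.

ω ≈ 112 rad/s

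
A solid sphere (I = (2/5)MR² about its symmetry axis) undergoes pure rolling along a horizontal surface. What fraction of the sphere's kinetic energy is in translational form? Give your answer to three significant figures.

fraction ≈ 0.714

With I = (2/5)MR², the ratio k = I/(MR²) is 0.4.
With ω = v/R, KE_trans = ½Mv² and KE_rot = ½Iω² = ½kMv², so KE_total = ½(1+k)Mv².
The translational fraction is therefore 1/(1+k) = 1/1.4 ≈ 0.714.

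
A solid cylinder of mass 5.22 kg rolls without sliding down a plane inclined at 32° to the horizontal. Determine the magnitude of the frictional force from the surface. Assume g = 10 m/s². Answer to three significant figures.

f ≈ 9.22 N

With I = (1/2)MR², the ratio k = I/(MR²) is 0.5.
Along the incline Mg sinθ − f = Ma, and torque about the center fR = Iα = kMR²(a/R) gives f = kMa.
Combining, a = g sinθ/(1+k) and f = kMa = kMg sinθ/(1+k).
f = 0.5 × 5.22 × 10 × sin32° / 1.5 ≈ 9.22 N.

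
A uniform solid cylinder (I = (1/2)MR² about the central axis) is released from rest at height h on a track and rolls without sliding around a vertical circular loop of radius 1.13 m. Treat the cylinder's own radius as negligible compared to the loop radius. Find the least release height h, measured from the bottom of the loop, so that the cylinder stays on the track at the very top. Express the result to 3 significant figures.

h_min ≈ 3.11 m

For this body I = (1/2)MR², i.e. k = I/(MR²) = 0.5.
At the top of the loop, the minimum-contact condition is Mg = Mv_top²/r, so v_top² = gr.
With ω = v/R, the kinetic energy at speed v is ½(1+k)Mv² = (3/4)Mv².
Energy conservation from release (height h) to the top (height 2r): Mgh = Mg(2r) + (3/4)M·gr.
Thus h_min = 2r + (1+k)r/2 = r(2 + 1.5/2) = 1.13 × 2.75 ≈ 3.11 m.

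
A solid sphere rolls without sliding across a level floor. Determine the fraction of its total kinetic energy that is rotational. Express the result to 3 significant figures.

fraction ≈ 0.286

The moment of inertia is (2/5)MR², giving k ≡ I/(MR²) = 0.4.
With ω = v/R, KE_trans = ½Mv² and KE_rot = ½Iω² = ½kMv², so KE_total = ½(1+k)Mv².
The rotational fraction is therefore k/(1+k) = 0.4/1.4 ≈ 0.286.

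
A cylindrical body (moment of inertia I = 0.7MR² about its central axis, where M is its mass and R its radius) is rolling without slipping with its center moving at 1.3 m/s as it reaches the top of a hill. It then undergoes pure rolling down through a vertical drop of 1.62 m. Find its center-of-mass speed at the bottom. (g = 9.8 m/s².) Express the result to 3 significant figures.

Here I = 0.7MR², so the shape factor k = I/(MR²) = 0.7.
Rolling without slipping gives ω = v/R, so the total kinetic energy is ½Mv² + ½Iω² = ½(1+k)Mv² = (17/20)Mv².
Energy conservation: (17/20)Mv₀² + Mgh = (17/20)Mv², so v² = v₀² + 2gh/(1+k).
v = √(1.3² + 2×9.8×1.62/1.7) = √20.37 ≈ 4.51 m/s.

v ≈ 4.51 m/s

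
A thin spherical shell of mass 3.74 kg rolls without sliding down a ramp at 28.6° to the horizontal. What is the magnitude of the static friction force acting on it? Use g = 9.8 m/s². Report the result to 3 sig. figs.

f ≈ 7.02 N

The moment of inertia is (2/3)MR², giving k ≡ I/(MR²) = 2/3.
Along the incline Mg sinθ − f = Ma, and torque about the center fR = Iα = kMR²(a/R) gives f = kMa.
Combining, a = g sinθ/(1+k) and f = kMa = kMg sinθ/(1+k).
f = (2/3) × 3.74 × 9.8 × sin28.6° / 1.667 ≈ 7.02 N.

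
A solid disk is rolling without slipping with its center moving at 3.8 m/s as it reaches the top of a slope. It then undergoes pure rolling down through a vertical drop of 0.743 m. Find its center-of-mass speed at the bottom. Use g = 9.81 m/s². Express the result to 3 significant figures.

Here I = (1/2)MR², so the shape factor k = I/(MR²) = 0.5.
The rolling condition ω = v/R makes the rotational term ½I(v/R)² = ½kMv², so KE_total = ½(1+k)Mv² = (3/4)Mv².
Conserving energy between top and bottom: (3/4)Mv² = (3/4)Mv₀² + Mgh, hence v² = v₀² + 2gh/(1+k).
v = √(3.8² + 2×9.81×0.743/1.5) = √24.16 ≈ 4.92 m/s.

v ≈ 4.92 m/s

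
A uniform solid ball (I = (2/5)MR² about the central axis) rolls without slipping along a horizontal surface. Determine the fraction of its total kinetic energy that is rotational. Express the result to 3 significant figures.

fraction ≈ 0.286

Here I = (2/5)MR², so the shape factor k = I/(MR²) = 0.4.
Since ω = v/R, the translational part is ½Mv² and the rotational part is ½I(v/R)² = ½kMv²; the total is ½(1+k)Mv².
The rotational fraction is therefore k/(1+k) = 0.4/1.4 ≈ 0.286.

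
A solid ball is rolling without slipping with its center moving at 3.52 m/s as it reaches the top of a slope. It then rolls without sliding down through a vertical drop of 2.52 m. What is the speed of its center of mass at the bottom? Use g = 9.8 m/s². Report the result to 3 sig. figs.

v ≈ 6.90 m/s

With I = (2/5)MR², the ratio k = I/(MR²) is 0.4.
Rolling without slipping gives ω = v/R, so the total kinetic energy is ½Mv² + ½Iω² = ½(1+k)Mv² = (7/10)Mv².
Conserving energy between top and bottom: (7/10)Mv² = (7/10)Mv₀² + Mgh, hence v² = v₀² + 2gh/(1+k).
v = √(3.52² + 2×9.8×2.52/1.4) = √47.67 ≈ 6.90 m/s.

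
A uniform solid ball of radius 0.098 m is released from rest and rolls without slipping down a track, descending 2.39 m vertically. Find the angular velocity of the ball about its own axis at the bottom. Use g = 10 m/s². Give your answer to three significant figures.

ω ≈ 59.6 rad/s

The moment of inertia is (2/5)MR², giving k ≡ I/(MR²) = 0.4.
Rolling without slipping gives ω = v/R, so the total kinetic energy is ½Mv² + ½Iω² = ½(1+k)Mv² = (7/10)Mv².
Energy conservation Mgh = ½(1+k)Mv² gives v = √(2gh/(1+k)) = √(2 × 10 × 2.39 / 1.4) = 5.843 m/s.
Then ω = v/R = 5.843 / 0.098 ≈ 59.6 rad/s.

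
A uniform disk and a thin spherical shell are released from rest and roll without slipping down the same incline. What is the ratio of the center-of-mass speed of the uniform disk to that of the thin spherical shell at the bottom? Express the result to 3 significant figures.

Each satisfies Mgh = ½(1+k)Mv² with k = I/(MR²), so v ∝ 1/√(1+k).
For the uniform disk k = 0.5; for the thin spherical shell k = 2/3.
v₁/v₂ = √((1+k₂)/(1+k₁)) = √(1.667/1.5) ≈ 1.05.

v_ratio ≈ 1.05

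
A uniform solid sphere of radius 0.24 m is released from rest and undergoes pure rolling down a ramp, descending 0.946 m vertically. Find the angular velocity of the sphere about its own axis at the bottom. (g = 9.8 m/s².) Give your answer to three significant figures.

For this body I = (2/5)MR², i.e. k = I/(MR²) = 0.4.
Pure rolling means v = ωR; then KE = ½Mv² + ½I(v/R)² = ½(1+k)Mv² = (7/10)Mv².
Energy conservation Mgh = ½(1+k)Mv² gives v = √(2gh/(1+k)) = √(2 × 9.8 × 0.946 / 1.4) = 3.639 m/s.
The angular speed follows from ω = v/R = 3.639/0.24 ≈ 15.2 rad/s.

ω ≈ 15.2 rad/s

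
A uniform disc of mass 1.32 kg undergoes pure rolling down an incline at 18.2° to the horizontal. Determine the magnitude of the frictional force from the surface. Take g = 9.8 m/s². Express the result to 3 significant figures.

With I = (1/2)MR², the ratio k = I/(MR²) is 0.5.
Newton's second law down the slope: Mg sinθ − f = Ma. The torque equation fR = Iα (with α = a/R) gives f = kMa.
Combining, a = g sinθ/(1+k) and f = kMa = kMg sinθ/(1+k).
f = 0.5 × 1.32 × 9.8 × sin18.2° / 1.5 ≈ 1.35 N.

f ≈ 1.35 N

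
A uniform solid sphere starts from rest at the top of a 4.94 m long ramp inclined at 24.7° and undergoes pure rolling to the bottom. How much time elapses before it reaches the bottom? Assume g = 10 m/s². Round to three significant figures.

The moment of inertia is (2/5)MR², giving k ≡ I/(MR²) = 0.4.
Translational: Mg sinθ − f = Ma. Rotational about the CM: fR = Iα = kMRa, so f = kMa.
Hence a = g sinθ/(1+k) = 10×sin24.7°/1.4 = 2.985 m/s².
With constant a from rest, t = √(2L/a) = √(2·4.94/2.985) ≈ 1.82 s.

t ≈ 1.82 s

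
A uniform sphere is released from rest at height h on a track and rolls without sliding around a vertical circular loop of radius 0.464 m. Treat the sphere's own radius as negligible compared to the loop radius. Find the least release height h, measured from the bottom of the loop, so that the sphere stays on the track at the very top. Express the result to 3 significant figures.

h_min ≈ 1.25 m

The moment of inertia is (2/5)MR², giving k ≡ I/(MR²) = 0.4.
At the top, contact is just lost when gravity alone supplies the centripetal force: Mg = Mv_top²/r, i.e. v_top² = gr.
With ω = v/R, the kinetic energy at speed v is ½(1+k)Mv² = (7/10)Mv².
Energy conservation from release (height h) to the top (height 2r): Mgh = Mg(2r) + (7/10)M·gr.
Thus h_min = 2r + (1+k)r/2 = r(2 + 1.4/2) = 0.464 × 2.7 ≈ 1.25 m.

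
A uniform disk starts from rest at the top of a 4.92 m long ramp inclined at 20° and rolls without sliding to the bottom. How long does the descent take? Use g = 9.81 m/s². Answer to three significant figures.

t ≈ 2.10 s

Here I = (1/2)MR², so the shape factor k = I/(MR²) = 0.5.
Newton's second law down the slope: Mg sinθ − f = Ma. The torque equation fR = Iα (with α = a/R) gives f = kMa.
Hence a = g sinθ/(1+k) = 9.81×sin20°/1.5 = 2.237 m/s².
With constant a from rest, t = √(2L/a) = √(2·4.92/2.237) ≈ 2.10 s.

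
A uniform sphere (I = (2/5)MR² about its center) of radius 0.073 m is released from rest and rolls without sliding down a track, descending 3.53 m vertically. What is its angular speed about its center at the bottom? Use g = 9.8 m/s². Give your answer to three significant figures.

ω ≈ 96.3 rad/s

Here I = (2/5)MR², so the shape factor k = I/(MR²) = 0.4.
The rolling condition ω = v/R makes the rotational term ½I(v/R)² = ½kMv², so KE_total = ½(1+k)Mv² = (7/10)Mv².
Energy conservation Mgh = ½(1+k)Mv² gives v = √(2gh/(1+k)) = √(2 × 9.8 × 3.53 / 1.4) = 7.03 m/s.
Then ω = v/R = 7.03 / 0.073 ≈ 96.3 rad/s.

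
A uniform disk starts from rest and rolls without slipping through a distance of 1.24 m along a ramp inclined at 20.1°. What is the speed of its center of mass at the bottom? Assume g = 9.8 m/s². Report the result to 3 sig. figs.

For this body I = (1/2)MR², i.e. k = I/(MR²) = 0.5.
The rolling condition ω = v/R makes the rotational term ½I(v/R)² = ½kMv², so KE_total = ½(1+k)Mv² = (3/4)Mv².
The vertical drop is h = L sinθ = 1.24 × sin20.1° = 0.4261 m.
Energy conservation: Mgh = (3/4)Mv², so v = √(2gh/(1+k)) = √(2 × 9.8 × 0.4261 / 1.5) ≈ 2.36 m/s.

v ≈ 2.36 m/s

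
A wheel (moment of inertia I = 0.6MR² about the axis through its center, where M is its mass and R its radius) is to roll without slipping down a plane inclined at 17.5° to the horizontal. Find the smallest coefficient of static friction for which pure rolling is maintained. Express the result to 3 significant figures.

Here I = 0.6MR², so the shape factor k = I/(MR²) = 0.6.
Along the incline Mg sinθ − f = Ma, and torque about the center fR = Iα = kMR²(a/R) gives f = kMa.
These give a = g sinθ/(1+k) and the required friction f = kMg sinθ/(1+k).
The normal force is N = Mg cosθ, so μ_min = f/N = k tanθ/(1+k).
μ_min = 0.6 × tan17.5° / 1.6 ≈ 0.118.

μ_min ≈ 0.118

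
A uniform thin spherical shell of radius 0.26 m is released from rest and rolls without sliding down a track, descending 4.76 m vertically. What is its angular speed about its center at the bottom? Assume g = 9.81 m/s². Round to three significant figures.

ω ≈ 28.8 rad/s

Here I = (2/3)MR², so the shape factor k = I/(MR²) = 2/3.
The rolling condition ω = v/R makes the rotational term ½I(v/R)² = ½kMv², so KE_total = ½(1+k)Mv² = (5/6)Mv².
Energy conservation Mgh = ½(1+k)Mv² gives v = √(2gh/(1+k)) = √(2 × 9.81 × 4.76 / 1.667) = 7.486 m/s.
Then ω = v/R = 7.486 / 0.26 ≈ 28.8 rad/s.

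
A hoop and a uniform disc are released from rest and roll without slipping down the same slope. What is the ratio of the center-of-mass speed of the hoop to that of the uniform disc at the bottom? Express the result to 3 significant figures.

Each satisfies Mgh = ½(1+k)Mv² with k = I/(MR²), so v ∝ 1/√(1+k).
For the hoop k = 1; for the uniform disc k = 0.5.
v₁/v₂ = √((1+k₂)/(1+k₁)) = √(1.5/2) ≈ 0.866.

v_ratio ≈ 0.866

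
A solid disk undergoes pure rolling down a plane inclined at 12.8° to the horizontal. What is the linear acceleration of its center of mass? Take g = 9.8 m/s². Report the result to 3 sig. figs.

The moment of inertia is (1/2)MR², giving k ≡ I/(MR²) = 0.5.
Translational: Mg sinθ − f = Ma. Rotational about the CM: fR = Iα = kMRa, so f = kMa.
Eliminating f: Mg sinθ = (1+k)Ma, so a = g sinθ/(1+k) = 9.8 × sin12.8° / 1.5 ≈ 1.45 m/s².

a ≈ 1.45 m/s²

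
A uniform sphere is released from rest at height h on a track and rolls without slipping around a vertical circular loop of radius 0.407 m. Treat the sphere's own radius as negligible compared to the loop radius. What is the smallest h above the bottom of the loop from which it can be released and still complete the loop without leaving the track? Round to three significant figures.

Here I = (2/5)MR², so the shape factor k = I/(MR²) = 0.4.
At the top, contact is just lost when gravity alone supplies the centripetal force: Mg = Mv_top²/r, i.e. v_top² = gr.
With ω = v/R, the kinetic energy at speed v is ½(1+k)Mv² = (7/10)Mv².
Energy conservation from release (height h) to the top (height 2r): Mgh = Mg(2r) + (7/10)M·gr.
Thus h_min = 2r + (1+k)r/2 = r(2 + 1.4/2) = 0.407 × 2.7 ≈ 1.10 m.

h_min ≈ 1.10 m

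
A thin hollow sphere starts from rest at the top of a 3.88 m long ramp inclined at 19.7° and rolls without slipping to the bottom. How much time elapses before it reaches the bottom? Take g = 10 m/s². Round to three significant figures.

t ≈ 1.96 s

The moment of inertia is (2/3)MR², giving k ≡ I/(MR²) = 2/3.
Newton's second law down the slope: Mg sinθ − f = Ma. The torque equation fR = Iα (with α = a/R) gives f = kMa.
Hence a = g sinθ/(1+k) = 10×sin19.7°/1.667 = 2.023 m/s².
Starting from rest, L = ½at², so t = √(2L/a) = √(2×3.88/2.023) ≈ 1.96 s.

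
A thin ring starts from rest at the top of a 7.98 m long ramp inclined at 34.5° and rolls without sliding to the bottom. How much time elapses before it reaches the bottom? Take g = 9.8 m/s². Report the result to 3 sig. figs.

For this body I = MR², i.e. k = I/(MR²) = 1.
Translational: Mg sinθ − f = Ma. Rotational about the CM: fR = Iα = kMRa, so f = kMa.
Hence a = g sinθ/(1+k) = 9.8×sin34.5°/2 = 2.775 m/s².
With constant a from rest, t = √(2L/a) = √(2·7.98/2.775) ≈ 2.40 s.

t ≈ 2.40 s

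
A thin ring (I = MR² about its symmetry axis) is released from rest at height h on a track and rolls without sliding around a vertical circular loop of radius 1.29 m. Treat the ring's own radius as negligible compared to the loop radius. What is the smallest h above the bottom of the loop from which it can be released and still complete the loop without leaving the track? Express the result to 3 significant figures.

With I = MR², the ratio k = I/(MR²) is 1.
At the top, contact is just lost when gravity alone supplies the centripetal force: Mg = Mv_top²/r, i.e. v_top² = gr.
With ω = v/R, the kinetic energy at speed v is ½(1+k)Mv² = Mv².
Energy conservation from release (height h) to the top (height 2r): Mgh = Mg(2r) + M·gr.
Thus h_min = 2r + (1+k)r/2 = r(2 + 2/2) = 1.29 × 3 ≈ 3.87 m.

h_min ≈ 3.87 m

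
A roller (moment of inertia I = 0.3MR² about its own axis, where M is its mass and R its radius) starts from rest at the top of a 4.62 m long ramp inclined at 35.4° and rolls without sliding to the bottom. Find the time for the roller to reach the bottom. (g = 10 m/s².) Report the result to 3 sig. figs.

For this body I = 0.3MR², i.e. k = I/(MR²) = 0.3.
Along the incline Mg sinθ − f = Ma, and torque about the center fR = Iα = kMR²(a/R) gives f = kMa.
Hence a = g sinθ/(1+k) = 10×sin35.4°/1.3 = 4.456 m/s².
With constant a from rest, t = √(2L/a) = √(2·4.62/4.456) ≈ 1.44 s.

t ≈ 1.44 s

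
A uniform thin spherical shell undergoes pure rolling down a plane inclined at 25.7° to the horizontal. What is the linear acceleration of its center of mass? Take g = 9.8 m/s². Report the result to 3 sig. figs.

a ≈ 2.55 m/s²

Here I = (2/3)MR², so the shape factor k = I/(MR²) = 2/3.
Newton's second law down the slope: Mg sinθ − f = Ma. The torque equation fR = Iα (with α = a/R) gives f = kMa.
Eliminating f: Mg sinθ = (1+k)Ma, so a = g sinθ/(1+k) = 9.8 × sin25.7° / 1.667 ≈ 2.55 m/s².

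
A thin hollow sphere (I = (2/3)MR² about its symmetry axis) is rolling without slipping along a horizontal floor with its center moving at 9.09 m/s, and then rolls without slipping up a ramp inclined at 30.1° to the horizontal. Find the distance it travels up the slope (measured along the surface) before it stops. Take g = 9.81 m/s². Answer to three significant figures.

d ≈ 14.0 m

For this body I = (2/3)MR², i.e. k = I/(MR²) = 2/3.
The rolling condition ω = v/R makes the rotational term ½I(v/R)² = ½kMv², so KE_total = ½(1+k)Mv² = (5/6)Mv².
Setting this equal to Mgh gives the vertical rise h = (1+k)v₀²/(2g) = 1.667×9.09²/(2×9.81) = 7.019 m.
The distance along the slope is d = h/sinθ = 7.019/sin30.1° ≈ 14.0 m.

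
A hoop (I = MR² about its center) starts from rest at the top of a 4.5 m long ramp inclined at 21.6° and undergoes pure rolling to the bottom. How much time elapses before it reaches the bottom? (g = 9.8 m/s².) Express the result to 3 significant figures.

With I = MR², the ratio k = I/(MR²) is 1.
Along the incline Mg sinθ − f = Ma, and torque about the center fR = Iα = kMR²(a/R) gives f = kMa.
Hence a = g sinθ/(1+k) = 9.8×sin21.6°/2 = 1.804 m/s².
Starting from rest, L = ½at², so t = √(2L/a) = √(2×4.5/1.804) ≈ 2.23 s.

t ≈ 2.23 s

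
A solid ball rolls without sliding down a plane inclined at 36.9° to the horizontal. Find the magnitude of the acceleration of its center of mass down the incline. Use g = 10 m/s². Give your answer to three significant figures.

Here I = (2/5)MR², so the shape factor k = I/(MR²) = 0.4.
Newton's second law down the slope: Mg sinθ − f = Ma. The torque equation fR = Iα (with α = a/R) gives f = kMa.
Eliminating f: Mg sinθ = (1+k)Ma, so a = g sinθ/(1+k) = 10 × sin36.9° / 1.4 ≈ 4.29 m/s².

a ≈ 4.29 m/s²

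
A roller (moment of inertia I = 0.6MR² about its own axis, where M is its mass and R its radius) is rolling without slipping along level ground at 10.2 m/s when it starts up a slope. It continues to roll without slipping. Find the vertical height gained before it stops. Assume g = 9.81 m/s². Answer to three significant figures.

The moment of inertia is 0.6MR², giving k ≡ I/(MR²) = 0.6.
Since it rolls without slipping, ω = v/R and KE = ½Mv² + ½Iω² = ½(1+k)Mv² = (4/5)Mv².
All of this converts to potential energy at the highest point: (4/5)Mv₀² = Mgh.
Thus h = (1+k)v₀²/(2g) = 1.6 × 10.2² / (2 × 9.81) ≈ 8.48 m.

h ≈ 8.48 m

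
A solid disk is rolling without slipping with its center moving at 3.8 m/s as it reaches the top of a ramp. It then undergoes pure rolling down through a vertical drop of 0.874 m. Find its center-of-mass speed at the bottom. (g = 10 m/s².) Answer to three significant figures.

v ≈ 5.11 m/s

Here I = (1/2)MR², so the shape factor k = I/(MR²) = 0.5.
Since it rolls without slipping, ω = v/R and KE = ½Mv² + ½Iω² = ½(1+k)Mv² = (3/4)Mv².
Conserving energy between top and bottom: (3/4)Mv² = (3/4)Mv₀² + Mgh, hence v² = v₀² + 2gh/(1+k).
v = √(3.8² + 2×10×0.874/1.5) = √26.09 ≈ 5.11 m/s.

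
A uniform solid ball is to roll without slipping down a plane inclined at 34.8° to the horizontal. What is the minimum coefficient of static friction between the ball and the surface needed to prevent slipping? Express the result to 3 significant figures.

μ_min ≈ 0.199

Here I = (2/5)MR², so the shape factor k = I/(MR²) = 0.4.
Translational: Mg sinθ − f = Ma. Rotational about the CM: fR = Iα = kMRa, so f = kMa.
These give a = g sinθ/(1+k) and the required friction f = kMg sinθ/(1+k).
The normal force is N = Mg cosθ, so μ_min = f/N = k tanθ/(1+k).
μ_min = 0.4 × tan34.8° / 1.4 ≈ 0.199.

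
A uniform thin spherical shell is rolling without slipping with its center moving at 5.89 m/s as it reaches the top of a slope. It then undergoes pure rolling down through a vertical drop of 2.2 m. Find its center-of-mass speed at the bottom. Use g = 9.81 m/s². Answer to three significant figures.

v ≈ 7.78 m/s

For this body I = (2/3)MR², i.e. k = I/(MR²) = 2/3.
The rolling condition ω = v/R makes the rotational term ½I(v/R)² = ½kMv², so KE_total = ½(1+k)Mv² = (5/6)Mv².
Conserving energy between top and bottom: (5/6)Mv² = (5/6)Mv₀² + Mgh, hence v² = v₀² + 2gh/(1+k).
v = √(5.89² + 2×9.81×2.2/1.667) = √60.59 ≈ 7.78 m/s.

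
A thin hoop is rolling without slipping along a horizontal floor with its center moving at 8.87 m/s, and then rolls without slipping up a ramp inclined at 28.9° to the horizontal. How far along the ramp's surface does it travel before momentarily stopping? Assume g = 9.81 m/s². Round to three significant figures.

With I = MR², the ratio k = I/(MR²) is 1.
Pure rolling means v = ωR; then KE = ½Mv² + ½I(v/R)² = ½(1+k)Mv² = Mv².
Setting this equal to Mgh gives the vertical rise h = (1+k)v₀²/(2g) = 2×8.87²/(2×9.81) = 8.02 m.
Along the incline, d = h/sinθ = 8.02/sin28.9° ≈ 16.6 m.

d ≈ 16.6 m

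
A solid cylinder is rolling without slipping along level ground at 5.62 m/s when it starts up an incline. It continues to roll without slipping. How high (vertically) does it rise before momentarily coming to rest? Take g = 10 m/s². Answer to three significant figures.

h ≈ 2.37 m

With I = (1/2)MR², the ratio k = I/(MR²) is 0.5.
Pure rolling means v = ωR; then KE = ½Mv² + ½I(v/R)² = ½(1+k)Mv² = (3/4)Mv².
At the top the kinetic energy is zero, so (3/4)Mv₀² = Mgh.
Thus h = (1+k)v₀²/(2g) = 1.5 × 5.62² / (2 × 10) ≈ 2.37 m.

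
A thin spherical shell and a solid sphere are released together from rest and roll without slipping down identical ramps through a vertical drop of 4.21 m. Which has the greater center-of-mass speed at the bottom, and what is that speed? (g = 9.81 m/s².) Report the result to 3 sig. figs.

For rolling without slipping, Mgh = ½(1+k)Mv² where k = I/(MR²), so v = √(2gh/(1+k)).
Thin spherical shell: k = 2/3, giving v = √(2×9.81×4.21/1.667) = 7.04 m/s.
Solid sphere: k = 0.4, giving v = √(2×9.81×4.21/1.4) = 7.681 m/s.
The smaller k wins: the solid sphere, at ≈ 7.68 m/s.

the solid sphere, at v ≈ 7.68 m/s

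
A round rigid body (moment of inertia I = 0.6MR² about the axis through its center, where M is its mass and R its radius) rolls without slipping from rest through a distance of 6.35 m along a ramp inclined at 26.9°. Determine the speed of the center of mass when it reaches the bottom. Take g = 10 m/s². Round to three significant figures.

With I = 0.6MR², the ratio k = I/(MR²) is 0.6.
Rolling without slipping gives ω = v/R, so the total kinetic energy is ½Mv² + ½Iω² = ½(1+k)Mv² = (4/5)Mv².
The vertical drop is h = L sinθ = 6.35 × sin26.9° = 2.873 m.
Energy conservation: Mgh = (4/5)Mv², so v = √(2gh/(1+k)) = √(2 × 10 × 2.873 / 1.6) ≈ 5.99 m/s.

v ≈ 5.99 m/s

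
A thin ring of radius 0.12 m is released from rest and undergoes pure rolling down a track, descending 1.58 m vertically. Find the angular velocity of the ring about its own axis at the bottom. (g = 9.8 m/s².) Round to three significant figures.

The moment of inertia is MR², giving k ≡ I/(MR²) = 1.
Rolling without slipping gives ω = v/R, so the total kinetic energy is ½Mv² + ½Iω² = ½(1+k)Mv² = Mv².
Energy conservation Mgh = ½(1+k)Mv² gives v = √(2gh/(1+k)) = √(2 × 9.8 × 1.58 / 2) = 3.935 m/s.
Then ω = v/R = 3.935 / 0.12 ≈ 32.8 rad/s.

ω ≈ 32.8 rad/s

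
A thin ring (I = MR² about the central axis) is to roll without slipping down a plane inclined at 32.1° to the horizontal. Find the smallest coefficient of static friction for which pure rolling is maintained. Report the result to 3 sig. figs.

μ_min ≈ 0.314

With I = MR², the ratio k = I/(MR²) is 1.
Newton's second law down the slope: Mg sinθ − f = Ma. The torque equation fR = Iα (with α = a/R) gives f = kMa.
These give a = g sinθ/(1+k) and the required friction f = kMg sinθ/(1+k).
The normal force is N = Mg cosθ, so μ_min = f/N = k tanθ/(1+k).
μ_min = 1 × tan32.1° / 2 ≈ 0.314.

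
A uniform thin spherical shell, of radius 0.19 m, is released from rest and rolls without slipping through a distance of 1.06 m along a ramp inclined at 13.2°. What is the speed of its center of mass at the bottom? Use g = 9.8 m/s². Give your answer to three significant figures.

v ≈ 1.69 m/s

The moment of inertia is (2/3)MR², giving k ≡ I/(MR²) = 2/3.
The rolling condition ω = v/R makes the rotational term ½I(v/R)² = ½kMv², so KE_total = ½(1+k)Mv² = (5/6)Mv².
The vertical drop is h = L sinθ = 1.06 × sin13.2° = 0.2421 m.
Energy conservation: Mgh = (5/6)Mv², so v = √(2gh/(1+k)) = √(2 × 9.8 × 0.2421 / 1.667) ≈ 1.69 m/s.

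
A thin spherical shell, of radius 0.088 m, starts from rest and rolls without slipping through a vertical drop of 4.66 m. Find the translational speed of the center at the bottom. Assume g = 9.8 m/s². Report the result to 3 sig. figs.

v ≈ 7.40 m/s

Here I = (2/3)MR², so the shape factor k = I/(MR²) = 2/3.
Rolling without slipping gives ω = v/R, so the total kinetic energy is ½Mv² + ½Iω² = ½(1+k)Mv² = (5/6)Mv².
Energy conservation: Mgh = (5/6)Mv², so v = √(2gh/(1+k)) = √(2 × 9.8 × 4.66 / 1.667) ≈ 7.40 m/s.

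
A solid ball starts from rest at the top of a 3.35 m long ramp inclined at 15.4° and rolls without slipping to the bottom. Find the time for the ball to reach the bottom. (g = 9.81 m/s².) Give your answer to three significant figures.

t ≈ 1.90 s

For this body I = (2/5)MR², i.e. k = I/(MR²) = 0.4.
Newton's second law down the slope: Mg sinθ − f = Ma. The torque equation fR = Iα (with α = a/R) gives f = kMa.
Hence a = g sinθ/(1+k) = 9.81×sin15.4°/1.4 = 1.861 m/s².
With constant a from rest, t = √(2L/a) = √(2·3.35/1.861) ≈ 1.90 s.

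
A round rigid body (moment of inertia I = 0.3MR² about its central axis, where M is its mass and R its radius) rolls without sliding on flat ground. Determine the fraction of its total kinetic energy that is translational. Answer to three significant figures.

fraction ≈ 0.769

The moment of inertia is 0.3MR², giving k ≡ I/(MR²) = 0.3.
Since ω = v/R, the translational part is ½Mv² and the rotational part is ½I(v/R)² = ½kMv²; the total is ½(1+k)Mv².
The translational fraction is therefore 1/(1+k) = 1/1.3 ≈ 0.769.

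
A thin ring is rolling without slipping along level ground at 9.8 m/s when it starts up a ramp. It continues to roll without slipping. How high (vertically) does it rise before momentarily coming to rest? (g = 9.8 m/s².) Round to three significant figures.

h ≈ 9.80 m

With I = MR², the ratio k = I/(MR²) is 1.
Rolling without slipping gives ω = v/R, so the total kinetic energy is ½Mv² + ½Iω² = ½(1+k)Mv² = Mv².
At the top the kinetic energy is zero, so Mv₀² = Mgh.
Thus h = (1+k)v₀²/(2g) = 2 × 9.8² / (2 × 9.8) ≈ 9.80 m.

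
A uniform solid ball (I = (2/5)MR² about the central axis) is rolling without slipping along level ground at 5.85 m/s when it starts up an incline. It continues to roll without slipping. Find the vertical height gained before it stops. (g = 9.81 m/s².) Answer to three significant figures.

h ≈ 2.44 m

For this body I = (2/5)MR², i.e. k = I/(MR²) = 0.4.
Rolling without slipping gives ω = v/R, so the total kinetic energy is ½Mv² + ½Iω² = ½(1+k)Mv² = (7/10)Mv².
At the top the kinetic energy is zero, so (7/10)Mv₀² = Mgh.
Thus h = (1+k)v₀²/(2g) = 1.4 × 5.85² / (2 × 9.81) ≈ 2.44 m.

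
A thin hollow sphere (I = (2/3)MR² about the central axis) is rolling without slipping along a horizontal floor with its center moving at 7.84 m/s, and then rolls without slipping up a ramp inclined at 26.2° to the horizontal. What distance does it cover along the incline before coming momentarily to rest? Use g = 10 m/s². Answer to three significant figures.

The moment of inertia is (2/3)MR², giving k ≡ I/(MR²) = 2/3.
The rolling condition ω = v/R makes the rotational term ½I(v/R)² = ½kMv², so KE_total = ½(1+k)Mv² = (5/6)Mv².
Setting this equal to Mgh gives the vertical rise h = (1+k)v₀²/(2g) = 1.667×7.84²/(2×10) = 5.122 m.
Along the incline, d = h/sinθ = 5.122/sin26.2° ≈ 11.6 m.

d ≈ 11.6 m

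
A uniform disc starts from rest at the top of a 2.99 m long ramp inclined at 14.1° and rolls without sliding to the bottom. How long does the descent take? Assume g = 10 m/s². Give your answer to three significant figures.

t ≈ 1.92 s

With I = (1/2)MR², the ratio k = I/(MR²) is 0.5.
Along the incline Mg sinθ − f = Ma, and torque about the center fR = Iα = kMR²(a/R) gives f = kMa.
Hence a = g sinθ/(1+k) = 10×sin14.1°/1.5 = 1.624 m/s².
With constant a from rest, t = √(2L/a) = √(2·2.99/1.624) ≈ 1.92 s.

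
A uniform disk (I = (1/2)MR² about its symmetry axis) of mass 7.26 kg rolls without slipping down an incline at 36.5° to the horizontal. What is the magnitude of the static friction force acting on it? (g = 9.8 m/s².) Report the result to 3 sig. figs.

Here I = (1/2)MR², so the shape factor k = I/(MR²) = 0.5.
Translational: Mg sinθ − f = Ma. Rotational about the CM: fR = Iα = kMRa, so f = kMa.
Combining, a = g sinθ/(1+k) and f = kMa = kMg sinθ/(1+k).
f = 0.5 × 7.26 × 9.8 × sin36.5° / 1.5 ≈ 14.1 N.

f ≈ 14.1 N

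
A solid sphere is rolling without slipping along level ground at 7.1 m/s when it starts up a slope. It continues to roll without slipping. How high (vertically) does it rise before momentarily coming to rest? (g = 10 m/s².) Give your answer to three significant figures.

h ≈ 3.53 m

With I = (2/5)MR², the ratio k = I/(MR²) is 0.4.
Pure rolling means v = ωR; then KE = ½Mv² + ½I(v/R)² = ½(1+k)Mv² = (7/10)Mv².
All of this converts to potential energy at the highest point: (7/10)Mv₀² = Mgh.
Thus h = (1+k)v₀²/(2g) = 1.4 × 7.1² / (2 × 10) ≈ 3.53 m.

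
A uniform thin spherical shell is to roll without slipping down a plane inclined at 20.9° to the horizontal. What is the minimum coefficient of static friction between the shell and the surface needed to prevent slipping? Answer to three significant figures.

Here I = (2/3)MR², so the shape factor k = I/(MR²) = 2/3.
Newton's second law down the slope: Mg sinθ − f = Ma. The torque equation fR = Iα (with α = a/R) gives f = kMa.
These give a = g sinθ/(1+k) and the required friction f = kMg sinθ/(1+k).
The normal force is N = Mg cosθ, so μ_min = f/N = k tanθ/(1+k).
μ_min = (2/3) × tan20.9° / 1.667 ≈ 0.153.

μ_min ≈ 0.153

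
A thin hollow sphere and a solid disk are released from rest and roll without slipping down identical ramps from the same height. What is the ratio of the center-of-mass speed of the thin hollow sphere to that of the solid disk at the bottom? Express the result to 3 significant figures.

Each satisfies Mgh = ½(1+k)Mv² with k = I/(MR²), so v ∝ 1/√(1+k).
For the thin hollow sphere k = 2/3; for the solid disk k = 0.5.
v₁/v₂ = √((1+k₂)/(1+k₁)) = √(1.5/1.667) ≈ 0.949.

v_ratio ≈ 0.949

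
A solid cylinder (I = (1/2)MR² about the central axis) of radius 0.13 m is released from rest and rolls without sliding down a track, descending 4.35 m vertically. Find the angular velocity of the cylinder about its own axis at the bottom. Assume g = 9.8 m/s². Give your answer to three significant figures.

ω ≈ 58.0 rad/s

Here I = (1/2)MR², so the shape factor k = I/(MR²) = 0.5.
The rolling condition ω = v/R makes the rotational term ½I(v/R)² = ½kMv², so KE_total = ½(1+k)Mv² = (3/4)Mv².
Energy conservation Mgh = ½(1+k)Mv² gives v = √(2gh/(1+k)) = √(2 × 9.8 × 4.35 / 1.5) = 7.539 m/s.
Then ω = v/R = 7.539 / 0.13 ≈ 58.0 rad/s.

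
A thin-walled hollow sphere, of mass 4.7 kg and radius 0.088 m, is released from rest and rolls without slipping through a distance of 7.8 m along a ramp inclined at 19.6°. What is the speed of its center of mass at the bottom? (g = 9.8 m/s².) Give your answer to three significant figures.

v ≈ 5.55 m/s

With I = (2/3)MR², the ratio k = I/(MR²) is 2/3.
Since it rolls without slipping, ω = v/R and KE = ½Mv² + ½Iω² = ½(1+k)Mv² = (5/6)Mv².
The vertical drop is h = L sinθ = 7.8 × sin19.6° = 2.617 m.
Energy conservation: Mgh = (5/6)Mv², so v = √(2gh/(1+k)) = √(2 × 9.8 × 2.617 / 1.667) ≈ 5.55 m/s.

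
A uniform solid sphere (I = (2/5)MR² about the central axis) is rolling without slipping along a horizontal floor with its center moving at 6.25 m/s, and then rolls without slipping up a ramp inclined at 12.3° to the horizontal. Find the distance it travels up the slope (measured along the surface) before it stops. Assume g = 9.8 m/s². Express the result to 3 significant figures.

d ≈ 13.1 m

Here I = (2/5)MR², so the shape factor k = I/(MR²) = 0.4.
Pure rolling means v = ωR; then KE = ½Mv² + ½I(v/R)² = ½(1+k)Mv² = (7/10)Mv².
Setting this equal to Mgh gives the vertical rise h = (1+k)v₀²/(2g) = 1.4×6.25²/(2×9.8) = 2.79 m.
The distance along the slope is d = h/sinθ = 2.79/sin12.3° ≈ 13.1 m.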